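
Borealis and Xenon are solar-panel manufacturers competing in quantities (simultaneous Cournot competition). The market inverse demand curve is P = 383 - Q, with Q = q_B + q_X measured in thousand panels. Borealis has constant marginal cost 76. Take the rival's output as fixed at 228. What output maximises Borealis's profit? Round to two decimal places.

39.50

With the rival's output fixed at 228, Borealis's profit is π_B = (383 - 228 - q_B)q_B - (76q_B) = (155 - q_B)q_B - (76q_B).
∂π_B/∂q_B = 79 - 2q_B = 0, so q_B = 79/2.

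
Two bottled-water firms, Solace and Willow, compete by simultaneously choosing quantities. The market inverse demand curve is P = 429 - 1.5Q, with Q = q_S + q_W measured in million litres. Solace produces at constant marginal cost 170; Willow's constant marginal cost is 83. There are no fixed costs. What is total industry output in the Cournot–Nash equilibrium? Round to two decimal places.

Solace's profit: π_S = (429 - 1.5Q)q_S - (170q_S). Setting ∂π_S/∂q_S = 0: 259 - 3q_S - (3/2)(q_W) = 0.
Willow's first-order condition: 346 - 3q_W - (3/2)(q_S) = 0.
So q_S = (259 - (3/2)q_W)/3 and q_W = (346 - (3/2)q_S)/3.
Substituting one into the other gives q_S = 344/9 and q_W = 866/9.
Total output Q = 344/9 + 866/9 = 1210/9.

134.44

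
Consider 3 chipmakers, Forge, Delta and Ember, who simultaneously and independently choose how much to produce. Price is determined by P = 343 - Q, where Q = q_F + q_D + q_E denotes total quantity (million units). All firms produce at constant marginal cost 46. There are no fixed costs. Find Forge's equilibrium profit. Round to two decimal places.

5513.06

Each firm earns π_i = (343 - Q)q_i - 46q_i.
Setting ∂π_i/∂q_i = 0 with rivals' quantities fixed: 297 - 2q_i - Σ_{j≠i} q_j = 0.
With identical firms every q_j equals q_i, so Σ_{j≠i} q_j = 2q_i and 297 = 4q_i, giving q_i = 297/4.
Price P = 343 - 891/4 = 481/4.
Forge's profit: (481/4 - 46)·(297/4) = 5513.0625.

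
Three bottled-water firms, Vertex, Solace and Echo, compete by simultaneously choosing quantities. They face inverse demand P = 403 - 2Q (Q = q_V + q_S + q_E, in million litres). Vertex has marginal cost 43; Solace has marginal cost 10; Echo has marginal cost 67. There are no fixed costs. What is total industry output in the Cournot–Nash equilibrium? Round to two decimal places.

Vertex's profit: π_V = (403 - 2Q)q_V - (43q_V). Setting ∂π_V/∂q_V = 0: 360 - 4q_V - 2(q_S + q_E) = 0.
Solace's profit: π_S = (403 - 2Q)q_S - (10q_S). Setting ∂π_S/∂q_S = 0: 393 - 4q_S - 2(q_V + q_E) = 0.
Echo's first-order condition: 336 - 4q_E - 2(q_V + q_S) = 0.
Summing all 3 equations gives 1089 − 8Q = 0, hence Q = 1089/8.
Back-substituting: q_V = (360 − 1089/4)/2 = 351/8, q_S = (393 − 1089/4)/2 = 483/8, q_E = (336 − 1089/4)/2 = 255/8.
Total output Q = 351/8 + 483/8 + 255/8 = 1089/8.

136.13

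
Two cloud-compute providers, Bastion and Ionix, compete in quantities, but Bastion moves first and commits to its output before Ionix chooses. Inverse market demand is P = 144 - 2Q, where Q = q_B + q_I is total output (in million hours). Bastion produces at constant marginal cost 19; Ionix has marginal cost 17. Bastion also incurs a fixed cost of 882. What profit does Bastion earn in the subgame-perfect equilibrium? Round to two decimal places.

63.56

The follower Ionix best-responds to any q_B: π_I = (144 - 2Q)q_I - 17q_I.
∂π_I/∂q_I = 127 - 2q_B - 4q_I = 0 gives the reaction function q_I = (127 - 2q_B)/4.
Bastion substitutes q_I(q_B) into its own profit: π_B = q_B(144 - 2q_B - (127 - 2q_B)/2) - 19q_B = (161/2 - q_B)q_B - 19q_B.
The leader's first-order condition 123/2 - 2q_B = 0 yields q_B = 123/4.
Then q_I = (127 - 2·(123/4))/4 = 131/8.
Price P = 144 - 2·(377/8) = 199/4.
Bastion's profit: (199/4 - 19)·(123/4) - 882 = 1017/16.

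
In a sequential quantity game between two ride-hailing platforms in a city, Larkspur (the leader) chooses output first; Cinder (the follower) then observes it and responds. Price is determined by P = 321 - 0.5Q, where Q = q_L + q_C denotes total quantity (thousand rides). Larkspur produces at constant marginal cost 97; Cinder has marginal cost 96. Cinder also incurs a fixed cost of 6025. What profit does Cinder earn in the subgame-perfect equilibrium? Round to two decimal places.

416.13

Solve by backward induction. Given q_L, the follower Cinder maximises π_C = (321 - (1/2)q_L - (1/2)q_C)q_C - 96q_C.
Follower FOC: 225 - (1/2)q_L - q_C = 0, so q_C(q_L) = (225 - (1/2)q_L).
The leader anticipates this reaction. Substituting into P = 321 - 0.5Q gives P = 417/2 - (1/4)q_L, so π_L = (417/2 - (1/4)q_L)q_L - 97q_L.
Leader FOC: 223/2 - (1/2)q_L = 0, so q_L = 223.
Then q_C = (225 - (1/2)·223) = 227/2.
Price P = 321 - (1/2)·(673/2) = 611/4.
Cinder's profit: (611/4 - 96)·(227/2) - 6025 = 416.1250.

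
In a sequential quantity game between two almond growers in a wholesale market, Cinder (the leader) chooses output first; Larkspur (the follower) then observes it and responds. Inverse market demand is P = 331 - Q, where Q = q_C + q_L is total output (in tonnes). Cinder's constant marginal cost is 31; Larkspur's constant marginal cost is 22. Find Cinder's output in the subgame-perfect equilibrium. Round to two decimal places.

Solve by backward induction. Given q_C, the follower Larkspur maximises π_L = (331 - q_C - q_L)q_L - 22q_L.
Setting the follower's marginal profit to zero, 309 - q_C - 2q_L = 0, i.e. q_L = (309 - q_C)/2.
Cinder substitutes q_L(q_C) into its own profit: π_C = q_C(331 - q_C - (309 - q_C)/2) - 31q_C = (353/2 - (1/2)q_C)q_C - 31q_C.
Maximising: ∂π_C/∂q_C = 291/2 - q_C = 0, giving q_C = 291/2.
Then q_L = (309 - 291/2)/2 = 327/4.

145.50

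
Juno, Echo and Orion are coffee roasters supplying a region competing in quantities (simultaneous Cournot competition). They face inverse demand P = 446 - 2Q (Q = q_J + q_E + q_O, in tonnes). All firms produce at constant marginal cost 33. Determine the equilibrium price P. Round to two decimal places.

136.25

Each firm earns π_i = (446 - 2Q)q_i - 33q_i.
Setting ∂π_i/∂q_i = 0 with rivals' quantities fixed: 413 - 4q_i - 2·Σ_{j≠i} q_j = 0.
By symmetry each firm produces the same amount; substituting Σ_{j≠i} q_j = 2q_i yields q_i = 413/8.
Total output Q = 1239/8, so price P = 446 - 2·(1239/8) = 545/4.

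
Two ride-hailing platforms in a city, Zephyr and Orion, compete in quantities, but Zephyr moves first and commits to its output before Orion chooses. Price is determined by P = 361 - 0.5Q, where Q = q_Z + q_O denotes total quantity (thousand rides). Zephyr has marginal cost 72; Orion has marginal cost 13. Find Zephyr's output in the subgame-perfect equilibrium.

230

Solve by backward induction. Given q_Z, the follower Orion maximises π_O = (361 - (1/2)q_Z - (1/2)q_O)q_O - 13q_O.
Follower FOC: 348 - (1/2)q_Z - q_O = 0, so q_O(q_Z) = (348 - (1/2)q_Z).
The leader anticipates this reaction. Substituting into P = 361 - 0.5Q gives P = 187 - (1/4)q_Z, so π_Z = (187 - (1/4)q_Z)q_Z - 72q_Z.
Leader FOC: 115 - (1/2)q_Z = 0, so q_Z = 230.
Then q_O = (348 - (1/2)·230) = 233.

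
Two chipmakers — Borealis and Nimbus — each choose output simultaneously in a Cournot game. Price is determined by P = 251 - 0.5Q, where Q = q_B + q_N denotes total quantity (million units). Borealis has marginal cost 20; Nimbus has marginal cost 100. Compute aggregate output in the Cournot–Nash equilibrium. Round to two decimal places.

254.67

Borealis's profit: π_B = (251 - 0.5Q)q_B - (20q_B). Setting ∂π_B/∂q_B = 0: 231 - q_B - (1/2)(q_N) = 0.
Nimbus's first-order condition: 151 - q_N - (1/2)(q_B) = 0.
So q_B = (231 - (1/2)q_N) and q_N = (151 - (1/2)q_B).
Solving the pair: q_B = 622/3, q_N = 142/3.
Total output Q = 622/3 + 142/3 = 764/3.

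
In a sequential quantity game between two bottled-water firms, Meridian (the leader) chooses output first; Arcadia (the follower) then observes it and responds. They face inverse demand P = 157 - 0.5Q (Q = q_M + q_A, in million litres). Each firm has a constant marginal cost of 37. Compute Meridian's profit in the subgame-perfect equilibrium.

3600

The follower Arcadia best-responds to any q_M: π_A = (157 - 0.5Q)q_A - 37q_A.
Follower FOC: 120 - (1/2)q_M - q_A = 0, so q_A(q_M) = (120 - (1/2)q_M).
Meridian substitutes q_A(q_M) into its own profit: π_M = q_M(157 - (1/2)q_M - (120 - (1/2)q_M)/2) - 37q_M = (97 - (1/4)q_M)q_M - 37q_M.
The leader's first-order condition 60 - (1/2)q_M = 0 yields q_M = 120.
Then q_A = (120 - (1/2)·120) = 60.
Price P = 157 - (1/2)·180 = 67.
Meridian's profit: (67 - 37)·120 = 3600.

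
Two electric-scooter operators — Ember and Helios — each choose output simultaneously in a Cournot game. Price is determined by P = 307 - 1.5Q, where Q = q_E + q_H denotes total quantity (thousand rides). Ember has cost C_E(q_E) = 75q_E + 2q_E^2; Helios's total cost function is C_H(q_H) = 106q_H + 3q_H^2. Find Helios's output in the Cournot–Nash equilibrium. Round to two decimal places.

Ember's profit: π_E = (307 - 1.5Q)q_E - (75q_E + 2q_E²). Setting ∂π_E/∂q_E = 0: 232 - 7q_E - (3/2)(q_H) = 0.
Helios's profit: π_H = (307 - 1.5Q)q_H - (106q_H + 3q_H²). Setting ∂π_H/∂q_H = 0: 201 - 9q_H - (3/2)(q_E) = 0.
So q_E = (232 - (3/2)q_H)/7 and q_H = (201 - (3/2)q_E)/9.
Substituting one into the other gives q_E = 794/27 and q_H = 1412/81.

17.43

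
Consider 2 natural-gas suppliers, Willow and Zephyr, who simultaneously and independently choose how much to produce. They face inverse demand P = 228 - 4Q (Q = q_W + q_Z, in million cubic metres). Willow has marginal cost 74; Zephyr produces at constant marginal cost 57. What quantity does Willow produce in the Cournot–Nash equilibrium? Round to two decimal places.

Willow's profit: π_W = (228 - 4Q)q_W - (74q_W). Setting ∂π_W/∂q_W = 0: 154 - 8q_W - 4(q_Z) = 0.
Zephyr's first-order condition: 171 - 8q_Z - 4(q_W) = 0.
So q_W = (154 - 4q_Z)/8 and q_Z = (171 - 4q_W)/8.
Solving the pair: q_W = 137/12, q_Z = 47/3.

11.42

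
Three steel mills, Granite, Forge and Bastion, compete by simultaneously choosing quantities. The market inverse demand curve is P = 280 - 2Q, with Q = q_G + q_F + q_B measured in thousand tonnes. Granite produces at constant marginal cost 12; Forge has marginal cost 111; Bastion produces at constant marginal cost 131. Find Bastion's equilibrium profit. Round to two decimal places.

3.13

Granite's profit: π_G = (280 - 2Q)q_G - (12q_G). Setting ∂π_G/∂q_G = 0: 268 - 4q_G - 2(q_F + q_B) = 0.
Forge's profit: π_F = (280 - 2Q)q_F - (111q_F). Setting ∂π_F/∂q_F = 0: 169 - 4q_F - 2(q_G + q_B) = 0.
Bastion's first-order condition: 149 - 4q_B - 2(q_G + q_F) = 0.
Summing all 3 equations gives 586 − 8Q = 0, hence Q = 293/4.
Back-substituting: q_G = (268 − 293/2)/2 = 243/4, q_F = (169 − 293/2)/2 = 45/4, q_B = (149 − 293/2)/2 = 5/4.
Price P = 280 - 2·(293/4) = 267/2.
Bastion's profit: (267/2 - 131)·(5/4) = 25/8.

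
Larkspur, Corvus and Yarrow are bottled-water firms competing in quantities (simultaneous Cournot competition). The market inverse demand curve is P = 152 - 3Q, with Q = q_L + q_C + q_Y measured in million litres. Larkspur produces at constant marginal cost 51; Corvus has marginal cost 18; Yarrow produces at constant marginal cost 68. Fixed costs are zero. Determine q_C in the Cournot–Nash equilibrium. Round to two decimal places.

Larkspur's profit: π_L = (152 - 3Q)q_L - (51q_L). Setting ∂π_L/∂q_L = 0: 101 - 6q_L - 3(q_C + q_Y) = 0.
Corvus's first-order condition: 134 - 6q_C - 3(q_L + q_Y) = 0.
Yarrow's profit: π_Y = (152 - 3Q)q_Y - (68q_Y). Setting ∂π_Y/∂q_Y = 0: 84 - 6q_Y - 3(q_L + q_C) = 0.
Summing all 3 equations gives 319 − 12Q = 0, hence Q = 319/12.
Back-substituting: q_L = (101 − 319/4)/3 = 85/12, q_C = (134 − 319/4)/3 = 217/12, q_Y = (84 − 319/4)/3 = 17/12.

18.08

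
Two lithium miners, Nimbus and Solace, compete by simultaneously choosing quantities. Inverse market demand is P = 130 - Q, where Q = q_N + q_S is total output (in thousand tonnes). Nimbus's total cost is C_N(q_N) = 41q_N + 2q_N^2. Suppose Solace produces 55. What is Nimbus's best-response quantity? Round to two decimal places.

5.67

With the rival's output fixed at 55, Nimbus's profit is π_N = (130 - 55 - q_N)q_N - (41q_N + 2q_N²) = (75 - q_N)q_N - (41q_N + 2q_N²).
∂π_N/∂q_N = 34 - 6q_N = 0, so q_N = 17/3.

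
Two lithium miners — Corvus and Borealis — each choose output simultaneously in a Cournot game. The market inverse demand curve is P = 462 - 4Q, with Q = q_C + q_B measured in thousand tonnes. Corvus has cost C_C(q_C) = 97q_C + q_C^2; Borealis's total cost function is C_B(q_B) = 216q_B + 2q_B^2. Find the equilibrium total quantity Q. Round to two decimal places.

Corvus's profit: π_C = (462 - 4Q)q_C - (97q_C + q_C²). Setting ∂π_C/∂q_C = 0: 365 - 10q_C - 4(q_B) = 0.
Borealis's profit: π_B = (462 - 4Q)q_B - (216q_B + 2q_B²). Setting ∂π_B/∂q_B = 0: 246 - 12q_B - 4(q_C) = 0.
Rearranging gives the reaction functions q_C = (365 - 4q_B)/10 and q_B = (246 - 4q_C)/12.
Solving the pair: q_C = 849/26, q_B = 125/13.
Total output Q = 849/26 + 125/13 = 1099/26.

42.27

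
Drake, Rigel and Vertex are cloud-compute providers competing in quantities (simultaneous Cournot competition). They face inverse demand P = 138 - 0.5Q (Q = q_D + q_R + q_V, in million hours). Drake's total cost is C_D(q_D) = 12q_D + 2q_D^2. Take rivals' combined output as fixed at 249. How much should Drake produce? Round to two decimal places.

With rivals' combined output fixed at 249, Drake's profit is π_D = (138 - (1/2)·249 - (1/2)q_D)q_D - (12q_D + 2q_D²) = (27/2 - (1/2)q_D)q_D - (12q_D + 2q_D²).
∂π_D/∂q_D = 3/2 - 5q_D = 0, so q_D = 3/10.

0.30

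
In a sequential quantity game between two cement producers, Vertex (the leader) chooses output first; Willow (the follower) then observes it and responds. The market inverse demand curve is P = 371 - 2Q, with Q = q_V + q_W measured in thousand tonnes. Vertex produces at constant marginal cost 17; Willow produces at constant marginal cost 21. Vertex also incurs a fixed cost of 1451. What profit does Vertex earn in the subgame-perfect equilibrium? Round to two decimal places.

6559.25

The follower Willow best-responds to any q_V: π_W = (371 - 2Q)q_W - 21q_W.
Follower FOC: 350 - 2q_V - 4q_W = 0, so q_W(q_V) = (350 - 2q_V)/4.
The leader anticipates this reaction. Substituting into P = 371 - 2Q gives P = 196 - q_V, so π_V = (196 - q_V)q_V - 17q_V.
The leader's first-order condition 179 - 2q_V = 0 yields q_V = 179/2.
Then q_W = (350 - 2·(179/2))/4 = 171/4.
Price P = 371 - 2·(529/4) = 213/2.
Vertex's profit: (213/2 - 17)·(179/2) - 1451 = 6559.2500.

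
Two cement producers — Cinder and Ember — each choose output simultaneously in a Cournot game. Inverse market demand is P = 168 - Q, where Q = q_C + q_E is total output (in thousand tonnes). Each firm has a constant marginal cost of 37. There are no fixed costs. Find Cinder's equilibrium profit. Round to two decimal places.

1906.78

Each firm earns π_i = (168 - Q)q_i - 37q_i.
Setting ∂π_i/∂q_i = 0 with rivals' quantities fixed: 131 - 2q_i - q_j = 0.
With identical firms every q_j equals q_i, so q_j = q_i and 131 = 3q_i, giving q_i = 131/3.
Price P = 168 - 262/3 = 242/3.
Cinder's profit: (242/3 - 37)·(131/3) = 1906.7778.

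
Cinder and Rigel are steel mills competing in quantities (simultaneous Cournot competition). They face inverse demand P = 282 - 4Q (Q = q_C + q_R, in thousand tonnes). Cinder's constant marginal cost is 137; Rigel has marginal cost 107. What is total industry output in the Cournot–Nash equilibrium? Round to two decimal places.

Cinder's profit: π_C = (282 - 4Q)q_C - (137q_C). Setting ∂π_C/∂q_C = 0: 145 - 8q_C - 4(q_R) = 0.
Rigel's profit: π_R = (282 - 4Q)q_R - (107q_R). Setting ∂π_R/∂q_R = 0: 175 - 8q_R - 4(q_C) = 0.
Best responses: q_C = (145 - 4q_R)/8, q_R = (175 - 4q_C)/8.
Substituting one into the other gives q_C = 115/12 and q_R = 205/12.
Total output Q = 115/12 + 205/12 = 80/3.

26.67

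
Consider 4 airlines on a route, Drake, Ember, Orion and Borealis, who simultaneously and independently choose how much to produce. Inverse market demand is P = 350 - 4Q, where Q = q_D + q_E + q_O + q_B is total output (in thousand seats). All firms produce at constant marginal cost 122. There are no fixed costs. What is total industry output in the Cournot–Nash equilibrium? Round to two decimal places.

45.60

A representative firm's profit is π_i = q_i(350 - 4Q) - 122q_i.
Setting ∂π_i/∂q_i = 0 with rivals' quantities fixed: 228 - 8q_i - 4·Σ_{j≠i} q_j = 0.
By symmetry each firm produces the same amount; substituting Σ_{j≠i} q_j = 3q_i yields q_i = 228/20 = 57/5.
Total output Q = 57/5 + 57/5 + 57/5 + 57/5 = 228/5.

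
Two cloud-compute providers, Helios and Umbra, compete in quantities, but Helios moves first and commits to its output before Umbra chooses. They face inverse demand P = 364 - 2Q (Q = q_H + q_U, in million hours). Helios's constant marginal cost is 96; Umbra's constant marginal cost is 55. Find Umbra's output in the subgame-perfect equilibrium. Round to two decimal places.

The follower Umbra best-responds to any q_H: π_U = (364 - 2Q)q_U - 55q_U.
∂π_U/∂q_U = 309 - 2q_H - 4q_U = 0 gives the reaction function q_U = (309 - 2q_H)/4.
Helios substitutes q_U(q_H) into its own profit: π_H = q_H(364 - 2q_H - (309 - 2q_H)/2) - 96q_H = (419/2 - q_H)q_H - 96q_H.
Maximising: ∂π_H/∂q_H = 227/2 - 2q_H = 0, giving q_H = 227/4.
Then q_U = (309 - 2·(227/4))/4 = 391/8.

48.88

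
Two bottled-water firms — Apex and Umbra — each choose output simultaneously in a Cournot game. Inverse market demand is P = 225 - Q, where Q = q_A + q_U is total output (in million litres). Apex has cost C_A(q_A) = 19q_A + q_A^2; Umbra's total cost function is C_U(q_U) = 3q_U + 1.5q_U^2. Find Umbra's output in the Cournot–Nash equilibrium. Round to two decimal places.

35.89

Apex's profit: π_A = (225 - Q)q_A - (19q_A + q_A²). Setting ∂π_A/∂q_A = 0: 206 - 4q_A - (q_U) = 0.
Umbra's first-order condition: 222 - 5q_U - (q_A) = 0.
Best responses: q_A = (206 - q_U)/4, q_U = (222 - q_A)/5.
Solving the pair: q_A = 808/19, q_U = 682/19.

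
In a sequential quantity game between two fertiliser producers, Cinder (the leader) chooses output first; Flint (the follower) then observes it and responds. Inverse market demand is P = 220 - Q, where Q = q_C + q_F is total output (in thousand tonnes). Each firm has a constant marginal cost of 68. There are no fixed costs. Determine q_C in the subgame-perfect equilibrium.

76

Solve by backward induction. Given q_C, the follower Flint maximises π_F = (220 - q_C - q_F)q_F - 68q_F.
Setting the follower's marginal profit to zero, 152 - q_C - 2q_F = 0, i.e. q_F = (152 - q_C)/2.
The leader anticipates this reaction. Substituting into P = 220 - Q gives P = 144 - (1/2)q_C, so π_C = (144 - (1/2)q_C)q_C - 68q_C.
Leader FOC: 76 - q_C = 0, so q_C = 76.
Then q_F = (152 - 76)/2 = 38.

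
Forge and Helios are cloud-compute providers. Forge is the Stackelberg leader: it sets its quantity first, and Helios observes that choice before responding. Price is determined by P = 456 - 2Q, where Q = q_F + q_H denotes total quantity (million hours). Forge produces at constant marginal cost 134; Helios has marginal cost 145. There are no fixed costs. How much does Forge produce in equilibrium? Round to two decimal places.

83.25

Solve by backward induction. Given q_F, the follower Helios maximises π_H = (456 - 2q_F - 2q_H)q_H - 145q_H.
Follower FOC: 311 - 2q_F - 4q_H = 0, so q_H(q_F) = (311 - 2q_F)/4.
Forge substitutes q_H(q_F) into its own profit: π_F = q_F(456 - 2q_F - (311 - 2q_F)/2) - 134q_F = (601/2 - q_F)q_F - 134q_F.
Maximising: ∂π_F/∂q_F = 333/2 - 2q_F = 0, giving q_F = 333/4.
Then q_H = (311 - 2·(333/4))/4 = 289/8.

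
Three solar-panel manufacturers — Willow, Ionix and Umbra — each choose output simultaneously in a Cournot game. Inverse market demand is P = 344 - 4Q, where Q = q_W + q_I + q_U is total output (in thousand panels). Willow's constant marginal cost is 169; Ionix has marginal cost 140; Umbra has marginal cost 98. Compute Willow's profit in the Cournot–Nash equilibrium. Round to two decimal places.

Willow's profit: π_W = (344 - 4Q)q_W - (169q_W). Setting ∂π_W/∂q_W = 0: 175 - 8q_W - 4(q_I + q_U) = 0.
Ionix's profit: π_I = (344 - 4Q)q_I - (140q_I). Setting ∂π_I/∂q_I = 0: 204 - 8q_I - 4(q_W + q_U) = 0.
Umbra's profit: π_U = (344 - 4Q)q_U - (98q_U). Setting ∂π_U/∂q_U = 0: 246 - 8q_U - 4(q_W + q_I) = 0.
Adding the 3 first-order conditions: 625 − 16Q = 0, so Q = 625/16.
Back-substituting: q_W = (175 − 625/4)/4 = 75/16, q_I = (204 − 625/4)/4 = 191/16, q_U = (246 − 625/4)/4 = 359/16.
Price P = 344 - 4·(625/16) = 751/4.
Willow's profit: (751/4 - 169)·(75/16) = 87.8906.

87.89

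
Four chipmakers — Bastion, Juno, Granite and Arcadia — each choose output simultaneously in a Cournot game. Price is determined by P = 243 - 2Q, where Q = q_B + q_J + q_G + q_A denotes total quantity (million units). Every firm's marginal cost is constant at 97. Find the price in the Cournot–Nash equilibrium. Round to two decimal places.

126.20

A representative firm's profit is π_i = q_i(243 - 2Q) - 97q_i.
First-order condition (treating rivals' output as given): 146 - 4q_i - 2·Σ_{j≠i} q_j = 0.
With identical firms every q_j equals q_i, so Σ_{j≠i} q_j = 3q_i and 146 = 10q_i, giving q_i = 73/5.
Total output Q = 292/5, so price P = 243 - 2·(292/5) = 631/5.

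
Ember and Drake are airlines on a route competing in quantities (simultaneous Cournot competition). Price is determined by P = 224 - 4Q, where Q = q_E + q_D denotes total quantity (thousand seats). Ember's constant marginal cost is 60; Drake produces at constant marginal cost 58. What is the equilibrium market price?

Ember's profit: π_E = (224 - 4Q)q_E - (60q_E). Setting ∂π_E/∂q_E = 0: 164 - 8q_E - 4(q_D) = 0.
Drake's first-order condition: 166 - 8q_D - 4(q_E) = 0.
So q_E = (164 - 4q_D)/8 and q_D = (166 - 4q_E)/8.
Substituting one into the other gives q_E = 27/2 and q_D = 14.
Total output Q = 55/2, so price P = 224 - 4·(55/2) = 114.

114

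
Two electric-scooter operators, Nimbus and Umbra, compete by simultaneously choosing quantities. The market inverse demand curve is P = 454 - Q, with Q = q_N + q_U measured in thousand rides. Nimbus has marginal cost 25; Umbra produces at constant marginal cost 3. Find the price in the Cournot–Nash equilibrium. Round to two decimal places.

Nimbus's profit: π_N = (454 - Q)q_N - (25q_N). Setting ∂π_N/∂q_N = 0: 429 - 2q_N - (q_U) = 0.
Umbra's first-order condition: 451 - 2q_U - (q_N) = 0.
Rearranging gives the reaction functions q_N = (429 - q_U)/2 and q_U = (451 - q_N)/2.
Solving the pair: q_N = 407/3, q_U = 473/3.
Total output Q = 880/3, so price P = 454 - 880/3 = 482/3.

160.67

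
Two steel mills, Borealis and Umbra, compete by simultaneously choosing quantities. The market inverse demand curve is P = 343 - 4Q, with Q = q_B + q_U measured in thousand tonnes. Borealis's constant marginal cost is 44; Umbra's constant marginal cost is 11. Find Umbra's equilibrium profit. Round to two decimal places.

Borealis's profit: π_B = (343 - 4Q)q_B - (44q_B). Setting ∂π_B/∂q_B = 0: 299 - 8q_B - 4(q_U) = 0.
Umbra's profit: π_U = (343 - 4Q)q_U - (11q_U). Setting ∂π_U/∂q_U = 0: 332 - 8q_U - 4(q_B) = 0.
Rearranging gives the reaction functions q_B = (299 - 4q_U)/8 and q_U = (332 - 4q_B)/8.
Solving the pair: q_B = 133/6, q_U = 365/12.
Price P = 343 - 4·(631/12) = 398/3.
Umbra's profit: (398/3 - 11)·(365/12) = 3700.6944.

3700.69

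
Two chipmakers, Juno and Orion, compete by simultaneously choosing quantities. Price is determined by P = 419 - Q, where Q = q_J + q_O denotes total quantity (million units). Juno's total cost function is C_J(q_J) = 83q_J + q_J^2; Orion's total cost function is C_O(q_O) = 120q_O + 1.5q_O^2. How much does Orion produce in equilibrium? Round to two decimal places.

45.26

Juno's profit: π_J = (419 - Q)q_J - (83q_J + q_J²). Setting ∂π_J/∂q_J = 0: 336 - 4q_J - (q_O) = 0.
Orion's profit: π_O = (419 - Q)q_O - (120q_O + (3/2)q_O²). Setting ∂π_O/∂q_O = 0: 299 - 5q_O - (q_J) = 0.
Rearranging gives the reaction functions q_J = (336 - q_O)/4 and q_O = (299 - q_J)/5.
Solving the pair: q_J = 1381/19, q_O = 860/19.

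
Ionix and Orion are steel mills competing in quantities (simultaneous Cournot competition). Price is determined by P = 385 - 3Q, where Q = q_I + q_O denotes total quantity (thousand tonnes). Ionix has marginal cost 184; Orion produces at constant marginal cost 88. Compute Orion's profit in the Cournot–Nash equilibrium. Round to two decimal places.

Ionix's profit: π_I = (385 - 3Q)q_I - (184q_I). Setting ∂π_I/∂q_I = 0: 201 - 6q_I - 3(q_O) = 0.
Orion's profit: π_O = (385 - 3Q)q_O - (88q_O). Setting ∂π_O/∂q_O = 0: 297 - 6q_O - 3(q_I) = 0.
So q_I = (201 - 3q_O)/6 and q_O = (297 - 3q_I)/6.
Substituting one into the other gives q_I = 35/3 and q_O = 131/3.
Price P = 385 - 3·(166/3) = 219.
Orion's profit: (219 - 88)·(131/3) = 5720.3333.

5720.33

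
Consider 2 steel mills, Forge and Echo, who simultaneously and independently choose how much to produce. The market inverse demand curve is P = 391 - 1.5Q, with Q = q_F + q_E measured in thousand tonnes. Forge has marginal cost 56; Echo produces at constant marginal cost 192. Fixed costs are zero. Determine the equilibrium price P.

Forge's profit: π_F = (391 - 1.5Q)q_F - (56q_F). Setting ∂π_F/∂q_F = 0: 335 - 3q_F - (3/2)(q_E) = 0.
Echo's profit: π_E = (391 - 1.5Q)q_E - (192q_E). Setting ∂π_E/∂q_E = 0: 199 - 3q_E - (3/2)(q_F) = 0.
So q_F = (335 - (3/2)q_E)/3 and q_E = (199 - (3/2)q_F)/3.
Solving the pair: q_F = 314/3, q_E = 14.
Total output Q = 356/3, so price P = 391 - (3/2)·(356/3) = 213.

213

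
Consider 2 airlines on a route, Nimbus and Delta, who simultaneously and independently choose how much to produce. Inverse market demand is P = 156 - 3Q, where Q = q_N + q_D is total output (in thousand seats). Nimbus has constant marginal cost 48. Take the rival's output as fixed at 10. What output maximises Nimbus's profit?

13

With the rival's output fixed at 10, Nimbus's profit is π_N = (156 - 3·10 - 3q_N)q_N - (48q_N) = (126 - 3q_N)q_N - (48q_N).
∂π_N/∂q_N = 78 - 6q_N = 0, so q_N = 13.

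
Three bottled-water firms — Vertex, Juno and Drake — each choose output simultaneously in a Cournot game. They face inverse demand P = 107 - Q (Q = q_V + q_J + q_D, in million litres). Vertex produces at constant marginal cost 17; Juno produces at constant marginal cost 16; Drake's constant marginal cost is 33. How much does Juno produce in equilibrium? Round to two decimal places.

Vertex's profit: π_V = (107 - Q)q_V - (17q_V). Setting ∂π_V/∂q_V = 0: 90 - 2q_V - (q_J + q_D) = 0.
Juno's first-order condition: 91 - 2q_J - (q_V + q_D) = 0.
Drake's first-order condition: 74 - 2q_D - (q_V + q_J) = 0.
Adding the 3 conditions: 255 − 2Q − 2Q = 0, i.e. Q = 255/4.
Back-substituting: q_V = (90 − 255/4) = 105/4, q_J = (91 − 255/4) = 109/4, q_D = (74 − 255/4) = 41/4.

27.25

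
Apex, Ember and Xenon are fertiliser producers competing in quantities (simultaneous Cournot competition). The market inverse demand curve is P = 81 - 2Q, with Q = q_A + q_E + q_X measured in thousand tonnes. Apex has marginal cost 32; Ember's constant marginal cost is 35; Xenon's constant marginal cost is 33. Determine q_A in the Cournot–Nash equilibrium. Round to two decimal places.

6.63

Apex's profit: π_A = (81 - 2Q)q_A - (32q_A). Setting ∂π_A/∂q_A = 0: 49 - 4q_A - 2(q_E + q_X) = 0.
Ember's profit: π_E = (81 - 2Q)q_E - (35q_E). Setting ∂π_E/∂q_E = 0: 46 - 4q_E - 2(q_A + q_X) = 0.
Xenon's first-order condition: 48 - 4q_X - 2(q_A + q_E) = 0.
Summing all 3 equations gives 143 − 8Q = 0, hence Q = 143/8.
Back-substituting: q_A = (49 − 143/4)/2 = 53/8, q_E = (46 − 143/4)/2 = 41/8, q_X = (48 − 143/4)/2 = 49/8.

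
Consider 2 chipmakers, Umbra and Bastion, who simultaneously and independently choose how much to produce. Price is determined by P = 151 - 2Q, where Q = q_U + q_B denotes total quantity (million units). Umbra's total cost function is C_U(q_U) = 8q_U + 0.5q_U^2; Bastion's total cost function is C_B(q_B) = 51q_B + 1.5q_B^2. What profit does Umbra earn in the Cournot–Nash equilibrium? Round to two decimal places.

1669.10

Umbra's profit: π_U = (151 - 2Q)q_U - (8q_U + (1/2)q_U²). Setting ∂π_U/∂q_U = 0: 143 - 5q_U - 2(q_B) = 0.
Bastion's profit: π_B = (151 - 2Q)q_B - (51q_B + (3/2)q_B²). Setting ∂π_B/∂q_B = 0: 100 - 7q_B - 2(q_U) = 0.
Rearranging gives the reaction functions q_U = (143 - 2q_B)/5 and q_B = (100 - 2q_U)/7.
Substituting one into the other gives q_U = 801/31 and q_B = 214/31.
Price P = 151 - 2·(1015/31) = 85.5161.
Umbra's profit: 85.5161·(801/31) - 8·(801/31) - (1/2)(801/31)² = 1669.0973.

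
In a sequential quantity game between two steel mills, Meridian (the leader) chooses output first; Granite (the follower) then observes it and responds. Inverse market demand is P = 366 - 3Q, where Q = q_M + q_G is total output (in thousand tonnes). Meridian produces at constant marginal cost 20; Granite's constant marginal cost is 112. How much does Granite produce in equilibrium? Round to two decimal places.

Solve by backward induction. Given q_M, the follower Granite maximises π_G = (366 - 3q_M - 3q_G)q_G - 112q_G.
∂π_G/∂q_G = 254 - 3q_M - 6q_G = 0 gives the reaction function q_G = (254 - 3q_M)/6.
Meridian substitutes q_G(q_M) into its own profit: π_M = q_M(366 - 3q_M - (254 - 3q_M)/2) - 20q_M = (239 - (3/2)q_M)q_M - 20q_M.
Maximising: ∂π_M/∂q_M = 219 - 3q_M = 0, giving q_M = 73.
Then q_G = (254 - 3·73)/6 = 35/6.

5.83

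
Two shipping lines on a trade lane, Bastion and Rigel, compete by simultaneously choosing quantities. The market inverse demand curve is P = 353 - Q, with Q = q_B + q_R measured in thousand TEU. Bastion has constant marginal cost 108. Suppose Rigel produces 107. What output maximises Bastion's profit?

With the rival's output fixed at 107, Bastion's profit is π_B = (353 - 107 - q_B)q_B - (108q_B) = (246 - q_B)q_B - (108q_B).
∂π_B/∂q_B = 138 - 2q_B = 0, so q_B = 69.

69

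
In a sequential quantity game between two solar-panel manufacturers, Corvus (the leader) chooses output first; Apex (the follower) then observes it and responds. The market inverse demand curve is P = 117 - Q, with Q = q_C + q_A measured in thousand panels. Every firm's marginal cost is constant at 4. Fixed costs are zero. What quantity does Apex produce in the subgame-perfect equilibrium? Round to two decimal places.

The follower Apex best-responds to any q_C: π_A = (117 - Q)q_A - 4q_A.
∂π_A/∂q_A = 113 - q_C - 2q_A = 0 gives the reaction function q_A = (113 - q_C)/2.
The leader anticipates this reaction. Substituting into P = 117 - Q gives P = 121/2 - (1/2)q_C, so π_C = (121/2 - (1/2)q_C)q_C - 4q_C.
The leader's first-order condition 113/2 - q_C = 0 yields q_C = 113/2.
Then q_A = (113 - 113/2)/2 = 113/4.

28.25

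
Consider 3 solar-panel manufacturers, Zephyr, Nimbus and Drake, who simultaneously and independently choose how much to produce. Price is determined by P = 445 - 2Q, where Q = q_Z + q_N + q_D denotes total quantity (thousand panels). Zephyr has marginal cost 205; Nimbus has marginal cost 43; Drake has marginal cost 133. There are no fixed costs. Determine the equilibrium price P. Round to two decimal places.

206.50

Zephyr's profit: π_Z = (445 - 2Q)q_Z - (205q_Z). Setting ∂π_Z/∂q_Z = 0: 240 - 4q_Z - 2(q_N + q_D) = 0.
Nimbus's profit: π_N = (445 - 2Q)q_N - (43q_N). Setting ∂π_N/∂q_N = 0: 402 - 4q_N - 2(q_Z + q_D) = 0.
Drake's first-order condition: 312 - 4q_D - 2(q_Z + q_N) = 0.
Adding the 3 first-order conditions: 954 − 8Q = 0, so Q = 477/4.
Back-substituting: q_Z = (240 − 477/2)/2 = 3/4, q_N = (402 − 477/2)/2 = 327/4, q_D = (312 − 477/2)/2 = 147/4.
Total output Q = 477/4, so price P = 445 - 2·(477/4) = 413/2.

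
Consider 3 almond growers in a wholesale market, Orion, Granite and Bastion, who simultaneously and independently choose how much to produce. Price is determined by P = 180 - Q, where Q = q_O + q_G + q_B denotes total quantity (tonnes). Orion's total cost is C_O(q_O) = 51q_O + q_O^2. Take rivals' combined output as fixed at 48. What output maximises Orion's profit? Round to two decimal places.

With rivals' combined output fixed at 48, Orion's profit is π_O = (180 - 48 - q_O)q_O - (51q_O + q_O²) = (132 - q_O)q_O - (51q_O + q_O²).
∂π_O/∂q_O = 81 - 4q_O = 0, so q_O = 81/4.

20.25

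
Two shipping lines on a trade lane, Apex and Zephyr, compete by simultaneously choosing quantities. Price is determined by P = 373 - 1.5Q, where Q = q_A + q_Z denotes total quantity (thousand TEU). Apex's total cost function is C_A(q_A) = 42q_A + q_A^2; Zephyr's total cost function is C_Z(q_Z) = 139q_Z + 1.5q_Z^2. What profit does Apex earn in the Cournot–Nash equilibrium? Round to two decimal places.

8678.60

Apex's profit: π_A = (373 - 1.5Q)q_A - (42q_A + q_A²). Setting ∂π_A/∂q_A = 0: 331 - 5q_A - (3/2)(q_Z) = 0.
Zephyr's profit: π_Z = (373 - 1.5Q)q_Z - (139q_Z + (3/2)q_Z²). Setting ∂π_Z/∂q_Z = 0: 234 - 6q_Z - (3/2)(q_A) = 0.
Rearranging gives the reaction functions q_A = (331 - (3/2)q_Z)/5 and q_Z = (234 - (3/2)q_A)/6.
Solving the pair: q_A = 58.9189, q_Z = 898/37.
Price P = 373 - (3/2)·83.1892 = 248.2162.
Apex's profit: 248.2162·58.9189 - 42·58.9189 - 58.9189² = 8678.5975.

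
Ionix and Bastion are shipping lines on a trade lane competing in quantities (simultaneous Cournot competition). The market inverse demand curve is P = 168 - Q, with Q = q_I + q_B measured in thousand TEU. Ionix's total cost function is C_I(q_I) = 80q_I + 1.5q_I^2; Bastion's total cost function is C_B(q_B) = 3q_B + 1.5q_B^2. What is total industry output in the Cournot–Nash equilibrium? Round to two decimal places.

Ionix's profit: π_I = (168 - Q)q_I - (80q_I + (3/2)q_I²). Setting ∂π_I/∂q_I = 0: 88 - 5q_I - (q_B) = 0.
Bastion's first-order condition: 165 - 5q_B - (q_I) = 0.
So q_I = (88 - q_B)/5 and q_B = (165 - q_I)/5.
Substituting one into the other gives q_I = 275/24 and q_B = 737/24.
Total output Q = 275/24 + 737/24 = 253/6.

42.17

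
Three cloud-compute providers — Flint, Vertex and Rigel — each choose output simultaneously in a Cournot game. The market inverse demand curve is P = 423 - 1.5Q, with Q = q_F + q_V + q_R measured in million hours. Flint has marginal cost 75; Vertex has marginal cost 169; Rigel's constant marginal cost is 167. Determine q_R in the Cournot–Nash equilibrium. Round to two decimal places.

27.67

Flint's profit: π_F = (423 - 1.5Q)q_F - (75q_F). Setting ∂π_F/∂q_F = 0: 348 - 3q_F - (3/2)(q_V + q_R) = 0.
Vertex's first-order condition: 254 - 3q_V - (3/2)(q_F + q_R) = 0.
Rigel's profit: π_R = (423 - 1.5Q)q_R - (167q_R). Setting ∂π_R/∂q_R = 0: 256 - 3q_R - (3/2)(q_F + q_V) = 0.
Adding the 3 first-order conditions: 858 − 6Q = 0, so Q = 143.
Back-substituting: q_F = (348 − 429/2)/(3/2) = 89, q_V = (254 − 429/2)/(3/2) = 79/3, q_R = (256 − 429/2)/(3/2) = 83/3.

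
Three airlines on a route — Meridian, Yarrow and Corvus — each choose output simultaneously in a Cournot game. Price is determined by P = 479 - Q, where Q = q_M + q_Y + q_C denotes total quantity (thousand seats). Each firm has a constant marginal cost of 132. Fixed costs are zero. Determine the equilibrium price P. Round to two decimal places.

218.75

Each firm earns π_i = (479 - Q)q_i - 132q_i.
Setting ∂π_i/∂q_i = 0 with rivals' quantities fixed: 347 - 2q_i - Σ_{j≠i} q_j = 0.
With identical firms every q_j equals q_i, so Σ_{j≠i} q_j = 2q_i and 347 = 4q_i, giving q_i = 347/4.
Total output Q = 1041/4, so price P = 479 - 1041/4 = 875/4.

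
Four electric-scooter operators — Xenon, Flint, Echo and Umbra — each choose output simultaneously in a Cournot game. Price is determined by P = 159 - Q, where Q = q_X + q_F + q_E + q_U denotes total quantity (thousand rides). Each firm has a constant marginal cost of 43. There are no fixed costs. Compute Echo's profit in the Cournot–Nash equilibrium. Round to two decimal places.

538.24

Each firm earns π_i = (159 - Q)q_i - 43q_i.
Setting ∂π_i/∂q_i = 0 with rivals' quantities fixed: 116 - 2q_i - Σ_{j≠i} q_j = 0.
With identical firms every q_j equals q_i, so Σ_{j≠i} q_j = 3q_i and 116 = 5q_i, giving q_i = 116/5.
Price P = 159 - 464/5 = 331/5.
Echo's profit: (331/5 - 43)·(116/5) = 538.2400.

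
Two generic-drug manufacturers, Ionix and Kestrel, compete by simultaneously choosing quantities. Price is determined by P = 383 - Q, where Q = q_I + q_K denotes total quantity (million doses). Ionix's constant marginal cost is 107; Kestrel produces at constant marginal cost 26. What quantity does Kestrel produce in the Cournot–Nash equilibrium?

146

Ionix's profit: π_I = (383 - Q)q_I - (107q_I). Setting ∂π_I/∂q_I = 0: 276 - 2q_I - (q_K) = 0.
Kestrel's first-order condition: 357 - 2q_K - (q_I) = 0.
Best responses: q_I = (276 - q_K)/2, q_K = (357 - q_I)/2.
Solving the pair: q_I = 65, q_K = 146.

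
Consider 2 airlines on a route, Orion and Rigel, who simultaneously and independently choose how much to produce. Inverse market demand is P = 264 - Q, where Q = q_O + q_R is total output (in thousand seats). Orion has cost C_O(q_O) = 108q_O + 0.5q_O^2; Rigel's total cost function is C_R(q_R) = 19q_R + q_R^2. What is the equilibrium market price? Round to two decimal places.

Orion's profit: π_O = (264 - Q)q_O - (108q_O + (1/2)q_O²). Setting ∂π_O/∂q_O = 0: 156 - 3q_O - (q_R) = 0.
Rigel's profit: π_R = (264 - Q)q_R - (19q_R + q_R²). Setting ∂π_R/∂q_R = 0: 245 - 4q_R - (q_O) = 0.
Rearranging gives the reaction functions q_O = (156 - q_R)/3 and q_R = (245 - q_O)/4.
Substituting one into the other gives q_O = 379/11 and q_R = 579/11.
Total output Q = 958/11, so price P = 264 - 958/11 = 1946/11.

176.91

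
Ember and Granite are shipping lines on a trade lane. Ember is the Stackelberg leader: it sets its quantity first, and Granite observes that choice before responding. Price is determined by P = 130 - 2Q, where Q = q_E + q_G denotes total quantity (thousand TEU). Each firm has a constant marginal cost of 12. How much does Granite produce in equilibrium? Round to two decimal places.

The follower Granite best-responds to any q_E: π_G = (130 - 2Q)q_G - 12q_G.
∂π_G/∂q_G = 118 - 2q_E - 4q_G = 0 gives the reaction function q_G = (118 - 2q_E)/4.
Ember substitutes q_G(q_E) into its own profit: π_E = q_E(130 - 2q_E - (118 - 2q_E)/2) - 12q_E = (71 - q_E)q_E - 12q_E.
Leader FOC: 59 - 2q_E = 0, so q_E = 59/2.
Then q_G = (118 - 2·(59/2))/4 = 59/4.

14.75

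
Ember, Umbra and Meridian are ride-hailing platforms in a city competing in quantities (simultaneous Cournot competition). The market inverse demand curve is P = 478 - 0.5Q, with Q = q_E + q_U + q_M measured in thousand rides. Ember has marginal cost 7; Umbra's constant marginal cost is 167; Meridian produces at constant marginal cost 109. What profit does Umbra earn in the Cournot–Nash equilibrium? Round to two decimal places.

Ember's profit: π_E = (478 - 0.5Q)q_E - (7q_E). Setting ∂π_E/∂q_E = 0: 471 - q_E - (1/2)(q_U + q_M) = 0.
Umbra's profit: π_U = (478 - 0.5Q)q_U - (167q_U). Setting ∂π_U/∂q_U = 0: 311 - q_U - (1/2)(q_E + q_M) = 0.
Meridian's first-order condition: 369 - q_M - (1/2)(q_E + q_U) = 0.
Adding the 3 conditions: 1151 − Q − Q = 0, i.e. Q = 1151/2.
Back-substituting: q_E = (471 − 1151/4)/(1/2) = 733/2, q_U = (311 − 1151/4)/(1/2) = 93/2, q_M = (369 − 1151/4)/(1/2) = 325/2.
Price P = 478 - (1/2)·(1151/2) = 761/4.
Umbra's profit: (761/4 - 167)·(93/2) = 1081.1250.

1081.13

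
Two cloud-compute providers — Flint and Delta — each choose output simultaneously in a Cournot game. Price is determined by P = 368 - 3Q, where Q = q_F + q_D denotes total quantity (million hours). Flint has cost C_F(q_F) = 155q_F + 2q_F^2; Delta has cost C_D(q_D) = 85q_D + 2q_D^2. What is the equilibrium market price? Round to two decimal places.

253.54

Flint's profit: π_F = (368 - 3Q)q_F - (155q_F + 2q_F²). Setting ∂π_F/∂q_F = 0: 213 - 10q_F - 3(q_D) = 0.
Delta's profit: π_D = (368 - 3Q)q_D - (85q_D + 2q_D²). Setting ∂π_D/∂q_D = 0: 283 - 10q_D - 3(q_F) = 0.
Best responses: q_F = (213 - 3q_D)/10, q_D = (283 - 3q_F)/10.
Substituting one into the other gives q_F = 183/13 and q_D = 313/13.
Total output Q = 496/13, so price P = 368 - 3·(496/13) = 253.5385.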